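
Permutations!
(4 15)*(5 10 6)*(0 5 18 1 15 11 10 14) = (0 5 14)(1 15 4 11 10 6 18) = [5, 15, 2, 3, 11, 14, 18, 7, 8, 9, 6, 10, 12, 13, 0, 4, 16, 17, 1]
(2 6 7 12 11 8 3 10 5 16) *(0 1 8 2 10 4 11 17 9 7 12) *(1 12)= (0 12 17 9 7)(1 8 3 4 11 2 6)(5 16 10)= [12, 8, 6, 4, 11, 16, 1, 0, 3, 7, 5, 2, 17, 13, 14, 15, 10, 9]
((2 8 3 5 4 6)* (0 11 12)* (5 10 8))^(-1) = (0 12 11)(2 6 4 5)(3 8 10)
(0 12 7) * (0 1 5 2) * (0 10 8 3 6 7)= (0 12)(1 5 2 10 8 3 6 7)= [12, 5, 10, 6, 4, 2, 7, 1, 3, 9, 8, 11, 0]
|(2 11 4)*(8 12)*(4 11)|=2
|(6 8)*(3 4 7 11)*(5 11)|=|(3 4 7 5 11)(6 8)|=10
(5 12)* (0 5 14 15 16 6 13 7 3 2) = (0 5 12 14 15 16 6 13 7 3 2) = [5, 1, 0, 2, 4, 12, 13, 3, 8, 9, 10, 11, 14, 7, 15, 16, 6]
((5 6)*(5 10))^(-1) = (5 10 6)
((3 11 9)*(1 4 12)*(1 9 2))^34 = (1 2 11 3 9 12 4)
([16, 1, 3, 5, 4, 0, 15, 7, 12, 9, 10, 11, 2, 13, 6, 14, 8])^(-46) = [12, 1, 0, 16, 4, 8, 14, 7, 3, 9, 10, 11, 5, 13, 15, 6, 2]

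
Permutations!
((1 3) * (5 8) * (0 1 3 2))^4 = ((0 1 2)(5 8))^4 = (8)(0 1 2)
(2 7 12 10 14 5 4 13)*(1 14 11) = (1 14 5 4 13 2 7 12 10 11) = [0, 14, 7, 3, 13, 4, 6, 12, 8, 9, 11, 1, 10, 2, 5]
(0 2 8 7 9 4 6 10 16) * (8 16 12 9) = [2, 1, 16, 3, 6, 5, 10, 8, 7, 4, 12, 11, 9, 13, 14, 15, 0] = (0 2 16)(4 6 10 12 9)(7 8)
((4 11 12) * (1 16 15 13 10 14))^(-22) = (1 15 10)(4 12 11)(13 14 16)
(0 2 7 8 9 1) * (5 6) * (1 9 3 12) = [2, 0, 7, 12, 4, 6, 5, 8, 3, 9, 10, 11, 1] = (0 2 7 8 3 12 1)(5 6)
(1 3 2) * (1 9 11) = [0, 3, 9, 2, 4, 5, 6, 7, 8, 11, 10, 1] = (1 3 2 9 11)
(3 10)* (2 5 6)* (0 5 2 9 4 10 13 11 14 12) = (0 5 6 9 4 10 3 13 11 14 12) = [5, 1, 2, 13, 10, 6, 9, 7, 8, 4, 3, 14, 0, 11, 12]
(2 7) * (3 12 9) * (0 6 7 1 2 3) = (0 6 7 3 12 9)(1 2) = [6, 2, 1, 12, 4, 5, 7, 3, 8, 0, 10, 11, 9]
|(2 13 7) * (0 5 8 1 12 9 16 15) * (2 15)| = 11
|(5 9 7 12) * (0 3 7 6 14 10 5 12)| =|(0 3 7)(5 9 6 14 10)| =15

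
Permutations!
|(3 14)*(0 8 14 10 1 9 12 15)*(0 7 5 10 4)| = 35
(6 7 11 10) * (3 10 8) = (3 10 6 7 11 8) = [0, 1, 2, 10, 4, 5, 7, 11, 3, 9, 6, 8]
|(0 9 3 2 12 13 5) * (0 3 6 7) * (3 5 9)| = 8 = |(0 3 2 12 13 9 6 7)|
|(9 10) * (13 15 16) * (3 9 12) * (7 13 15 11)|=12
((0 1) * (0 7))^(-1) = ((0 1 7))^(-1) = (0 7 1)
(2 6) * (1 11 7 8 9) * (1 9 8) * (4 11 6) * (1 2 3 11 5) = (1 6 3 11 7 2 4 5) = [0, 6, 4, 11, 5, 1, 3, 2, 8, 9, 10, 7]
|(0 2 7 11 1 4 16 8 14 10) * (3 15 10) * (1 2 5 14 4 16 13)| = |(0 5 14 3 15 10)(1 16 8 4 13)(2 7 11)| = 30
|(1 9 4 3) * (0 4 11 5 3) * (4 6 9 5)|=15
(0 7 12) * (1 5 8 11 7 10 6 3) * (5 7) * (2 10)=[2, 7, 10, 1, 4, 8, 3, 12, 11, 9, 6, 5, 0]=(0 2 10 6 3 1 7 12)(5 8 11)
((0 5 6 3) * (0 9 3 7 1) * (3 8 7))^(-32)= ((0 5 6 3 9 8 7 1))^(-32)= (9)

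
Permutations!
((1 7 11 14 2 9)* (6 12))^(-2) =((1 7 11 14 2 9)(6 12))^(-2) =(1 2 11)(7 9 14)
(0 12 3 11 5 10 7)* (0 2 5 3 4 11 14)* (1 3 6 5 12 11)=(0 11 6 5 10 7 2 12 4 1 3 14)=[11, 3, 12, 14, 1, 10, 5, 2, 8, 9, 7, 6, 4, 13, 0]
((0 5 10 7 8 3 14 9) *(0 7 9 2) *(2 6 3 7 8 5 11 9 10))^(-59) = ((0 11 9 8 7 5 2)(3 14 6))^(-59) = (0 7 11 5 9 2 8)(3 14 6)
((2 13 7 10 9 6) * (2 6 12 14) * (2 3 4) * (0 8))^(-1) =(0 8)(2 4 3 14 12 9 10 7 13)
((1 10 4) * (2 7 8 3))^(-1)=(1 4 10)(2 3 8 7)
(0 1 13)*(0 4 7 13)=[1, 0, 2, 3, 7, 5, 6, 13, 8, 9, 10, 11, 12, 4]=(0 1)(4 7 13)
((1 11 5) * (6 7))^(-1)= ((1 11 5)(6 7))^(-1)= (1 5 11)(6 7)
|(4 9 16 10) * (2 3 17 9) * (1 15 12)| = |(1 15 12)(2 3 17 9 16 10 4)| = 21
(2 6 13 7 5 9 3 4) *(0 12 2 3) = [12, 1, 6, 4, 3, 9, 13, 5, 8, 0, 10, 11, 2, 7] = (0 12 2 6 13 7 5 9)(3 4)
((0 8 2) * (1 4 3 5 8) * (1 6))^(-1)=(0 2 8 5 3 4 1 6)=((0 6 1 4 3 5 8 2))^(-1)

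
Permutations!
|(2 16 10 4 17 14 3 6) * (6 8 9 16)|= 8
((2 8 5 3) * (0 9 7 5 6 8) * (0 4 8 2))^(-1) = (0 3 5 7 9)(2 6 8 4)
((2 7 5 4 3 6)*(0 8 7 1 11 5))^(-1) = ((0 8 7)(1 11 5 4 3 6 2))^(-1) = (0 7 8)(1 2 6 3 4 5 11)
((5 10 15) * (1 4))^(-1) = (1 4)(5 15 10)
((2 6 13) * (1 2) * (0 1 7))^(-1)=((0 1 2 6 13 7))^(-1)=(0 7 13 6 2 1)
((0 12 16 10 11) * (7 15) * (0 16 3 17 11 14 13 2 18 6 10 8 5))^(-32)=((0 12 3 17 11 16 8 5)(2 18 6 10 14 13)(7 15))^(-32)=(2 14 6)(10 18 13)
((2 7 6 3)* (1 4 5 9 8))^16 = (1 4 5 9 8)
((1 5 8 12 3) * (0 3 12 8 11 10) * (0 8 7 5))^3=(12)(5 8 11 7 10)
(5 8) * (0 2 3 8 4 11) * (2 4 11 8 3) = (0 4 8 5 11) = [4, 1, 2, 3, 8, 11, 6, 7, 5, 9, 10, 0]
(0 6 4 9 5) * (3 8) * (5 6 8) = (0 8 3 5)(4 9 6) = [8, 1, 2, 5, 9, 0, 4, 7, 3, 6]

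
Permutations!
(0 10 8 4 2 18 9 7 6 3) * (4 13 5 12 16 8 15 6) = (0 10 15 6 3)(2 18 9 7 4)(5 12 16 8 13) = [10, 1, 18, 0, 2, 12, 3, 4, 13, 7, 15, 11, 16, 5, 14, 6, 8, 17, 9]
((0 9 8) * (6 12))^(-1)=(0 8 9)(6 12)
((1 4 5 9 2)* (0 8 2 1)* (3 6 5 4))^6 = (1 3 6 5 9)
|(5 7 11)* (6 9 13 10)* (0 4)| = |(0 4)(5 7 11)(6 9 13 10)| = 12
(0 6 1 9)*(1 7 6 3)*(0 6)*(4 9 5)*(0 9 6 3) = [0, 5, 2, 1, 6, 4, 7, 9, 8, 3] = (1 5 4 6 7 9 3)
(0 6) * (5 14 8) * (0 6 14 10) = (0 14 8 5 10) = [14, 1, 2, 3, 4, 10, 6, 7, 5, 9, 0, 11, 12, 13, 8]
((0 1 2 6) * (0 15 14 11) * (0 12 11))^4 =(0 15 2)(1 14 6)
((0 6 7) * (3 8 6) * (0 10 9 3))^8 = ((3 8 6 7 10 9))^8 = (3 6 10)(7 9 8)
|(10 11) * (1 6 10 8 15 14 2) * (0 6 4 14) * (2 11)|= 10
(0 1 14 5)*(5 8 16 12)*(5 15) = [1, 14, 2, 3, 4, 0, 6, 7, 16, 9, 10, 11, 15, 13, 8, 5, 12] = (0 1 14 8 16 12 15 5)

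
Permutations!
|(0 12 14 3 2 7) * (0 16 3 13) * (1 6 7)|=12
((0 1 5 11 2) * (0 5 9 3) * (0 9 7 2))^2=(0 7 5)(1 2 11)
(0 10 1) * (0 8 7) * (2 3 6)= (0 10 1 8 7)(2 3 6)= [10, 8, 3, 6, 4, 5, 2, 0, 7, 9, 1]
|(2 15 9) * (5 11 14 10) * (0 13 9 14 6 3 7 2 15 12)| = 13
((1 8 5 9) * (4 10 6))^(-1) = (1 9 5 8)(4 6 10)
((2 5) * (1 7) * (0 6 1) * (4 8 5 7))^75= (0 4 2 6 8 7 1 5)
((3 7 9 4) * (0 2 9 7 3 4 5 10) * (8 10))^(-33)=(0 5)(2 8)(9 10)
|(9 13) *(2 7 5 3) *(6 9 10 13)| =|(2 7 5 3)(6 9)(10 13)| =4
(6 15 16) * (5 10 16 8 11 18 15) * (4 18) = (4 18 15 8 11)(5 10 16 6) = [0, 1, 2, 3, 18, 10, 5, 7, 11, 9, 16, 4, 12, 13, 14, 8, 6, 17, 15]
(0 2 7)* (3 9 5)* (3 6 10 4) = (0 2 7)(3 9 5 6 10 4) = [2, 1, 7, 9, 3, 6, 10, 0, 8, 5, 4]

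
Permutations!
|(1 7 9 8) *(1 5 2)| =6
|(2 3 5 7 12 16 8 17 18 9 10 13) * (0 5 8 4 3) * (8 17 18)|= |(0 5 7 12 16 4 3 17 8 18 9 10 13 2)|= 14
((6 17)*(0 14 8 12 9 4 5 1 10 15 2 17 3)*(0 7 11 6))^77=((0 14 8 12 9 4 5 1 10 15 2 17)(3 7 11 6))^77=(0 4 2 12 10 14 5 17 9 15 8 1)(3 7 11 6)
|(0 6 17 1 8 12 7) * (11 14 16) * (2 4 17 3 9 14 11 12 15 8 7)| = |(0 6 3 9 14 16 12 2 4 17 1 7)(8 15)| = 12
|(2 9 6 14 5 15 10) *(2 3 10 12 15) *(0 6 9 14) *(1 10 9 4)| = |(0 6)(1 10 3 9 4)(2 14 5)(12 15)| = 30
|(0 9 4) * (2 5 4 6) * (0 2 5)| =|(0 9 6 5 4 2)| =6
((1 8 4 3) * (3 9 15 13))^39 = ((1 8 4 9 15 13 3))^39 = (1 15 8 13 4 3 9)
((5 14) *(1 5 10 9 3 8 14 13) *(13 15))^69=(1 5 15 13)(3 9 10 14 8)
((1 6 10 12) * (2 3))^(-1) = ((1 6 10 12)(2 3))^(-1) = (1 12 10 6)(2 3)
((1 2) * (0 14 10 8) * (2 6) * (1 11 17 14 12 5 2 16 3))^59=((0 12 5 2 11 17 14 10 8)(1 6 16 3))^59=(0 17 12 14 5 10 2 8 11)(1 3 16 6)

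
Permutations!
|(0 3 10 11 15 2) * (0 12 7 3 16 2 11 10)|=|(0 16 2 12 7 3)(11 15)|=6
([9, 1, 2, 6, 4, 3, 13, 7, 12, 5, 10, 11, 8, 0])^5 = [13, 1, 2, 5, 4, 9, 3, 7, 12, 0, 10, 11, 8, 6]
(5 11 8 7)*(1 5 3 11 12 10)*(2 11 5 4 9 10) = (1 4 9 10)(2 11 8 7 3 5 12) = [0, 4, 11, 5, 9, 12, 6, 3, 7, 10, 1, 8, 2]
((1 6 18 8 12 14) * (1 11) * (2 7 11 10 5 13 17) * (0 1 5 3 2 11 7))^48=(0 3 14 8 6)(1 2 10 12 18)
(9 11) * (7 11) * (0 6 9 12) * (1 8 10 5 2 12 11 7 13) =(0 6 9 13 1 8 10 5 2 12) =[6, 8, 12, 3, 4, 2, 9, 7, 10, 13, 5, 11, 0, 1]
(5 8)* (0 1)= (0 1)(5 8)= [1, 0, 2, 3, 4, 8, 6, 7, 5]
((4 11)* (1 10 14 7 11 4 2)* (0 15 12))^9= (15)(1 7)(2 14)(10 11)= ((0 15 12)(1 10 14 7 11 2))^9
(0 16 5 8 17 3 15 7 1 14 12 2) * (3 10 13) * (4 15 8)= (0 16 5 4 15 7 1 14 12 2)(3 8 17 10 13)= [16, 14, 0, 8, 15, 4, 6, 1, 17, 9, 13, 11, 2, 3, 12, 7, 5, 10]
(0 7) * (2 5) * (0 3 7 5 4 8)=(0 5 2 4 8)(3 7)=[5, 1, 4, 7, 8, 2, 6, 3, 0]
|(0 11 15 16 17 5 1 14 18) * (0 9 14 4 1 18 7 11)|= 18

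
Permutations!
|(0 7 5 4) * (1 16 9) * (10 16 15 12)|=12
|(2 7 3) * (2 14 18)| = 5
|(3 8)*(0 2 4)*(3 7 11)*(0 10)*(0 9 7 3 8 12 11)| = 12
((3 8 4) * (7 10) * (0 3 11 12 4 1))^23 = ((0 3 8 1)(4 11 12)(7 10))^23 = (0 1 8 3)(4 12 11)(7 10)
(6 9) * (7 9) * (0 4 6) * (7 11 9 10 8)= (0 4 6 11 9)(7 10 8)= [4, 1, 2, 3, 6, 5, 11, 10, 7, 0, 8, 9]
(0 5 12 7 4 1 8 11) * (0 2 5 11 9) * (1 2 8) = (0 11 8 9)(2 5 12 7 4) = [11, 1, 5, 3, 2, 12, 6, 4, 9, 0, 10, 8, 7]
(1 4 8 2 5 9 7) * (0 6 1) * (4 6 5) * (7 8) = (0 5 9 8 2 4 7)(1 6) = [5, 6, 4, 3, 7, 9, 1, 0, 2, 8]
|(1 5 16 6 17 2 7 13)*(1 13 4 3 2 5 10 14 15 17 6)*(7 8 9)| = 42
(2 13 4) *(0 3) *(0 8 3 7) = (0 7)(2 13 4)(3 8) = [7, 1, 13, 8, 2, 5, 6, 0, 3, 9, 10, 11, 12, 4]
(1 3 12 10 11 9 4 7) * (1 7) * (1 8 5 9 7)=[0, 3, 2, 12, 8, 9, 6, 1, 5, 4, 11, 7, 10]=(1 3 12 10 11 7)(4 8 5 9)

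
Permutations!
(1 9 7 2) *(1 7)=(1 9)(2 7)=[0, 9, 7, 3, 4, 5, 6, 2, 8, 1]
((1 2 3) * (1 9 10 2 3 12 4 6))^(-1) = (1 6 4 12 2 10 9 3)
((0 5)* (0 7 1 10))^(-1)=((0 5 7 1 10))^(-1)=(0 10 1 7 5)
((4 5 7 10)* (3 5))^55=(10)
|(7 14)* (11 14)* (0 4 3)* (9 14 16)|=|(0 4 3)(7 11 16 9 14)|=15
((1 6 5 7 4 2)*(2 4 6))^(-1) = ((1 2)(5 7 6))^(-1) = (1 2)(5 6 7)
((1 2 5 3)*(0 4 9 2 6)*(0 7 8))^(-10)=(9)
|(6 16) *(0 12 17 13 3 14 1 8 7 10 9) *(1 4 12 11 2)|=24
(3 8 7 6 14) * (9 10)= (3 8 7 6 14)(9 10)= [0, 1, 2, 8, 4, 5, 14, 6, 7, 10, 9, 11, 12, 13, 3]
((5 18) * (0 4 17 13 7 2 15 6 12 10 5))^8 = ((0 4 17 13 7 2 15 6 12 10 5 18))^8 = (0 12 7)(2 4 10)(5 15 17)(6 13 18)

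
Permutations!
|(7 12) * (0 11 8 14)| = |(0 11 8 14)(7 12)| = 4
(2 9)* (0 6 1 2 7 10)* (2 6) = [2, 6, 9, 3, 4, 5, 1, 10, 8, 7, 0] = (0 2 9 7 10)(1 6)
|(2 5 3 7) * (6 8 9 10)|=4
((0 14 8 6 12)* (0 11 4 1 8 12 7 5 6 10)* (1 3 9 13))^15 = (0 4 1 14 3 8 12 9 10 11 13)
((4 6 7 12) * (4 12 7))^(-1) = (12)(4 6)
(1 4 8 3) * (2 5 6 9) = [0, 4, 5, 1, 8, 6, 9, 7, 3, 2] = (1 4 8 3)(2 5 6 9)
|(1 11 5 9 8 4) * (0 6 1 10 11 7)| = 12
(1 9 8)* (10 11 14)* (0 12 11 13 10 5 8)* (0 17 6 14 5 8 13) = [12, 9, 2, 3, 4, 13, 14, 7, 1, 17, 0, 5, 11, 10, 8, 15, 16, 6] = (0 12 11 5 13 10)(1 9 17 6 14 8)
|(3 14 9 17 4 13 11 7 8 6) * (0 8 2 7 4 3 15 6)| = |(0 8)(2 7)(3 14 9 17)(4 13 11)(6 15)| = 12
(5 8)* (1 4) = (1 4)(5 8) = [0, 4, 2, 3, 1, 8, 6, 7, 5]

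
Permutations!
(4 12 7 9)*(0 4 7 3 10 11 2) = (0 4 12 3 10 11 2)(7 9) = [4, 1, 0, 10, 12, 5, 6, 9, 8, 7, 11, 2, 3]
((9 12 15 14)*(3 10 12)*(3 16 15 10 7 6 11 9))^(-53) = ((3 7 6 11 9 16 15 14)(10 12))^(-53) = (3 11 15 7 9 14 6 16)(10 12)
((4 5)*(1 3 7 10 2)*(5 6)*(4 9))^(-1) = ((1 3 7 10 2)(4 6 5 9))^(-1) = (1 2 10 7 3)(4 9 5 6)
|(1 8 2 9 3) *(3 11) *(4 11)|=7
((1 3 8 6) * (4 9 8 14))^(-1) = (1 6 8 9 4 14 3)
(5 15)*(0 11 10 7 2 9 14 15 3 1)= (0 11 10 7 2 9 14 15 5 3 1)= [11, 0, 9, 1, 4, 3, 6, 2, 8, 14, 7, 10, 12, 13, 15, 5]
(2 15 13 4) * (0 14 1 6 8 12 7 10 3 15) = (0 14 1 6 8 12 7 10 3 15 13 4 2) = [14, 6, 0, 15, 2, 5, 8, 10, 12, 9, 3, 11, 7, 4, 1, 13]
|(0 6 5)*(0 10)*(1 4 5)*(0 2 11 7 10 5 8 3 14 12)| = 8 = |(0 6 1 4 8 3 14 12)(2 11 7 10)|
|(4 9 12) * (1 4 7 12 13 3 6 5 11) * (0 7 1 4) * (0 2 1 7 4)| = |(0 4 9 13 3 6 5 11)(1 2)(7 12)| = 8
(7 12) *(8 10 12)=[0, 1, 2, 3, 4, 5, 6, 8, 10, 9, 12, 11, 7]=(7 8 10 12)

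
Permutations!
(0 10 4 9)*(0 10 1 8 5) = [1, 8, 2, 3, 9, 0, 6, 7, 5, 10, 4] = (0 1 8 5)(4 9 10)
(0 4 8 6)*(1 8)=(0 4 1 8 6)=[4, 8, 2, 3, 1, 5, 0, 7, 6]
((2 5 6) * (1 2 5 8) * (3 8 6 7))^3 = ((1 2 6 5 7 3 8))^3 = (1 5 8 6 3 2 7)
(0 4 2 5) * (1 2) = (0 4 1 2 5) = [4, 2, 5, 3, 1, 0]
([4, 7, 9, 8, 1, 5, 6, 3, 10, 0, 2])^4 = [3, 10, 1, 9, 8, 5, 6, 2, 0, 7, 4]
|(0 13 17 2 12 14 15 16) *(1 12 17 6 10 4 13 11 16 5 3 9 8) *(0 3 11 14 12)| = |(0 14 15 5 11 16 3 9 8 1)(2 17)(4 13 6 10)| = 20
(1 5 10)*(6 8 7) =(1 5 10)(6 8 7) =[0, 5, 2, 3, 4, 10, 8, 6, 7, 9, 1]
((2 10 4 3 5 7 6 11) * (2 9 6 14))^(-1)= ((2 10 4 3 5 7 14)(6 11 9))^(-1)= (2 14 7 5 3 4 10)(6 9 11)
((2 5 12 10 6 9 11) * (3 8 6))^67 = ((2 5 12 10 3 8 6 9 11))^67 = (2 3 11 10 9 12 6 5 8)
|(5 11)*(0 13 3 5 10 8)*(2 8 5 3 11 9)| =8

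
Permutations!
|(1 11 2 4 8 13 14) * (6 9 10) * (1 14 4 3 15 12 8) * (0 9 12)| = 13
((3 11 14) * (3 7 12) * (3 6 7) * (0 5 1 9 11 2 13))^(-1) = ((0 5 1 9 11 14 3 2 13)(6 7 12))^(-1) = (0 13 2 3 14 11 9 1 5)(6 12 7)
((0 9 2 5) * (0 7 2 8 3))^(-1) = ((0 9 8 3)(2 5 7))^(-1) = (0 3 8 9)(2 7 5)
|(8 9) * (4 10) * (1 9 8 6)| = |(1 9 6)(4 10)| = 6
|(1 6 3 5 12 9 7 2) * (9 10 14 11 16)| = 12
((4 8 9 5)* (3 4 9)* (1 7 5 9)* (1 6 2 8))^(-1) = ((9)(1 7 5 6 2 8 3 4))^(-1) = (9)(1 4 3 8 2 6 5 7)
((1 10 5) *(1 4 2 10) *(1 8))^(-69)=(1 8)(2 4 5 10)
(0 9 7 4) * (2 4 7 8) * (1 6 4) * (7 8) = [9, 6, 1, 3, 0, 5, 4, 8, 2, 7] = (0 9 7 8 2 1 6 4)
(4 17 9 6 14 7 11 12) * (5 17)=(4 5 17 9 6 14 7 11 12)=[0, 1, 2, 3, 5, 17, 14, 11, 8, 6, 10, 12, 4, 13, 7, 15, 16, 9]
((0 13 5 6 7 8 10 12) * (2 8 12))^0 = (13)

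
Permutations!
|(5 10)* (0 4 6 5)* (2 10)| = 6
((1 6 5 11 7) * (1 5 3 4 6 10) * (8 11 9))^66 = ((1 10)(3 4 6)(5 9 8 11 7))^66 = (5 9 8 11 7)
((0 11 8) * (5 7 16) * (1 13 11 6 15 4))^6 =((0 6 15 4 1 13 11 8)(5 7 16))^6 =(16)(0 11 1 15)(4 6 8 13)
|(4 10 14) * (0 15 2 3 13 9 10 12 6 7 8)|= |(0 15 2 3 13 9 10 14 4 12 6 7 8)|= 13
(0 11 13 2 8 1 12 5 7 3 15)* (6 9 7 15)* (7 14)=(0 11 13 2 8 1 12 5 15)(3 6 9 14 7)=[11, 12, 8, 6, 4, 15, 9, 3, 1, 14, 10, 13, 5, 2, 7, 0]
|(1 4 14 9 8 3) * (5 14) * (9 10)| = |(1 4 5 14 10 9 8 3)| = 8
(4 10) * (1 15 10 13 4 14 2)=(1 15 10 14 2)(4 13)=[0, 15, 1, 3, 13, 5, 6, 7, 8, 9, 14, 11, 12, 4, 2, 10]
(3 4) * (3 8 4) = (4 8) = [0, 1, 2, 3, 8, 5, 6, 7, 4]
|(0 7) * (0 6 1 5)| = 5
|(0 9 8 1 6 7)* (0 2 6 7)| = |(0 9 8 1 7 2 6)| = 7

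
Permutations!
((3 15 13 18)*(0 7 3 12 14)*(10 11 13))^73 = ((0 7 3 15 10 11 13 18 12 14))^73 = (0 15 13 14 3 11 12 7 10 18)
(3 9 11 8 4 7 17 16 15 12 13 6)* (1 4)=(1 4 7 17 16 15 12 13 6 3 9 11 8)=[0, 4, 2, 9, 7, 5, 3, 17, 1, 11, 10, 8, 13, 6, 14, 12, 15, 16]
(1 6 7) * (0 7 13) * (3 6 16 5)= [7, 16, 2, 6, 4, 3, 13, 1, 8, 9, 10, 11, 12, 0, 14, 15, 5]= (0 7 1 16 5 3 6 13)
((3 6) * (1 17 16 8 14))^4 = ((1 17 16 8 14)(3 6))^4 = (1 14 8 16 17)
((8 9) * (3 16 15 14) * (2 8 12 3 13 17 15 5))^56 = ((2 8 9 12 3 16 5)(13 17 15 14))^56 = (17)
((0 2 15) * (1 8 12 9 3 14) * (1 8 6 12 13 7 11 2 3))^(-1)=((0 3 14 8 13 7 11 2 15)(1 6 12 9))^(-1)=(0 15 2 11 7 13 8 14 3)(1 9 12 6)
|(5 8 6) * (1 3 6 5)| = 6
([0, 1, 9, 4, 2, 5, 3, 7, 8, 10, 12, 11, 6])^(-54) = [0, 1, 10, 2, 9, 5, 4, 7, 8, 12, 6, 11, 3]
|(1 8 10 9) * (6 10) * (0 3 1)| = |(0 3 1 8 6 10 9)| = 7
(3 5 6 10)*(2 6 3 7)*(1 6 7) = (1 6 10)(2 7)(3 5) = [0, 6, 7, 5, 4, 3, 10, 2, 8, 9, 1]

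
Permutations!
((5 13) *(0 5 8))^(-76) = ((0 5 13 8))^(-76) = (13)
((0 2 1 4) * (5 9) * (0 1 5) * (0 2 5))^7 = (0 2 9 5)(1 4)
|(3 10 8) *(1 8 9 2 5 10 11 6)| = 20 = |(1 8 3 11 6)(2 5 10 9)|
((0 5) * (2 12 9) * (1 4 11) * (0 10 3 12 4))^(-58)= (0 10 12 2 11)(1 5 3 9 4)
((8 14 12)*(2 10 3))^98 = (2 3 10)(8 12 14)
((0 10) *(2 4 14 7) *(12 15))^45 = (0 10)(2 4 14 7)(12 15)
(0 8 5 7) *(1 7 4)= (0 8 5 4 1 7)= [8, 7, 2, 3, 1, 4, 6, 0, 5]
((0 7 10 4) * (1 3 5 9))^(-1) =((0 7 10 4)(1 3 5 9))^(-1) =(0 4 10 7)(1 9 5 3)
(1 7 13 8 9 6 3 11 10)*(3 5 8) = (1 7 13 3 11 10)(5 8 9 6) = [0, 7, 2, 11, 4, 8, 5, 13, 9, 6, 1, 10, 12, 3]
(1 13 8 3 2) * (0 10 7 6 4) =[10, 13, 1, 2, 0, 5, 4, 6, 3, 9, 7, 11, 12, 8] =(0 10 7 6 4)(1 13 8 3 2)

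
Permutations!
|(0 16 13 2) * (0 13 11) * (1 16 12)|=|(0 12 1 16 11)(2 13)|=10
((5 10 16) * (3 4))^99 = ((3 4)(5 10 16))^99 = (16)(3 4)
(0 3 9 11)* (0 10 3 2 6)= [2, 1, 6, 9, 4, 5, 0, 7, 8, 11, 3, 10]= (0 2 6)(3 9 11 10)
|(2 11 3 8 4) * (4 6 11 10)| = 12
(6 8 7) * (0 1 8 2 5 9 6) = (0 1 8 7)(2 5 9 6) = [1, 8, 5, 3, 4, 9, 2, 0, 7, 6]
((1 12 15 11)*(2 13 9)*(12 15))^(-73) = (1 11 15)(2 9 13)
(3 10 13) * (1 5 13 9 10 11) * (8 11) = [0, 5, 2, 8, 4, 13, 6, 7, 11, 10, 9, 1, 12, 3] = (1 5 13 3 8 11)(9 10)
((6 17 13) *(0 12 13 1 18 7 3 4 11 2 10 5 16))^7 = (0 7 16 18 5 1 10 17 2 6 11 13 4 12 3)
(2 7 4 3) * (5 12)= [0, 1, 7, 2, 3, 12, 6, 4, 8, 9, 10, 11, 5]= (2 7 4 3)(5 12)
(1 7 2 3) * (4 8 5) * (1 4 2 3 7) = (2 7 3 4 8 5) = [0, 1, 7, 4, 8, 2, 6, 3, 5]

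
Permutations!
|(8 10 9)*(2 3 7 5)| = 12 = |(2 3 7 5)(8 10 9)|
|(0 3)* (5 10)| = 2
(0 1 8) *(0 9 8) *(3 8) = (0 1)(3 8 9) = [1, 0, 2, 8, 4, 5, 6, 7, 9, 3]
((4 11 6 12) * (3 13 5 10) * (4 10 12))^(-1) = (3 10 12 5 13)(4 6 11)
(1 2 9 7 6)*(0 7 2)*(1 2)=(0 7 6 2 9 1)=[7, 0, 9, 3, 4, 5, 2, 6, 8, 1]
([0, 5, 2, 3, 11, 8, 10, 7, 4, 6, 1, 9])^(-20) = [0, 11, 2, 3, 10, 9, 8, 7, 6, 5, 4, 1]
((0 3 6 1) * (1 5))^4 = (0 1 5 6 3)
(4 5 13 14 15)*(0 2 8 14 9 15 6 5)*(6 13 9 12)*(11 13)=[2, 1, 8, 3, 0, 9, 5, 7, 14, 15, 10, 13, 6, 12, 11, 4]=(0 2 8 14 11 13 12 6 5 9 15 4)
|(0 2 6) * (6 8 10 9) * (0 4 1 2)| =7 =|(1 2 8 10 9 6 4)|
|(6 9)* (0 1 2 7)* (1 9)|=|(0 9 6 1 2 7)|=6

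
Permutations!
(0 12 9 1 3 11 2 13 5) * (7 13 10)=(0 12 9 1 3 11 2 10 7 13 5)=[12, 3, 10, 11, 4, 0, 6, 13, 8, 1, 7, 2, 9, 5]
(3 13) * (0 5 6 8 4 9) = (0 5 6 8 4 9)(3 13) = [5, 1, 2, 13, 9, 6, 8, 7, 4, 0, 10, 11, 12, 3]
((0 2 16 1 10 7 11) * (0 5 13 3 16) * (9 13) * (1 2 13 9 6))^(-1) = ((0 13 3 16 2)(1 10 7 11 5 6))^(-1) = (0 2 16 3 13)(1 6 5 11 7 10)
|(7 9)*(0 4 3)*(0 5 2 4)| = 4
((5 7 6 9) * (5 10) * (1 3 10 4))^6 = (1 9 7 10)(3 4 6 5)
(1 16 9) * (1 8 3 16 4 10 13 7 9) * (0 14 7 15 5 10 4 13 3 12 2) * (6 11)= (0 14 7 9 8 12 2)(1 13 15 5 10 3 16)(6 11)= [14, 13, 0, 16, 4, 10, 11, 9, 12, 8, 3, 6, 2, 15, 7, 5, 1]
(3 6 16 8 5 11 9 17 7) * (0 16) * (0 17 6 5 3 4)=[16, 1, 2, 5, 0, 11, 17, 4, 3, 6, 10, 9, 12, 13, 14, 15, 8, 7]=(0 16 8 3 5 11 9 6 17 7 4)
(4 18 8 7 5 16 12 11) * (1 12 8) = (1 12 11 4 18)(5 16 8 7) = [0, 12, 2, 3, 18, 16, 6, 5, 7, 9, 10, 4, 11, 13, 14, 15, 8, 17, 1]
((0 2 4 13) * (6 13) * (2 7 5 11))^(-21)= ((0 7 5 11 2 4 6 13))^(-21)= (0 11 6 7 2 13 5 4)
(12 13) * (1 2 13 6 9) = (1 2 13 12 6 9) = [0, 2, 13, 3, 4, 5, 9, 7, 8, 1, 10, 11, 6, 12]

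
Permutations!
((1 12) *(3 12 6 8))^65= ((1 6 8 3 12))^65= (12)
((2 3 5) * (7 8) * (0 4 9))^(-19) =(0 9 4)(2 5 3)(7 8)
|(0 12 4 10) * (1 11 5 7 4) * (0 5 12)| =12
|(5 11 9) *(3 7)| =6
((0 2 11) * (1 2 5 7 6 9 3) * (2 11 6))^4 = (0 6 11 2 1 7 3 5 9)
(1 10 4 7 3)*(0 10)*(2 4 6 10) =(0 2 4 7 3 1)(6 10) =[2, 0, 4, 1, 7, 5, 10, 3, 8, 9, 6]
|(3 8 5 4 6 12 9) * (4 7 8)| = 15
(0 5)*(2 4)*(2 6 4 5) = [2, 1, 5, 3, 6, 0, 4] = (0 2 5)(4 6)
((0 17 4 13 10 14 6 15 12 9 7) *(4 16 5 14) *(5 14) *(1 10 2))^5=(0 15 17 12 16 9 14 7 6)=((0 17 16 14 6 15 12 9 7)(1 10 4 13 2))^5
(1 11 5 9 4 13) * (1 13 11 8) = (13)(1 8)(4 11 5 9) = [0, 8, 2, 3, 11, 9, 6, 7, 1, 4, 10, 5, 12, 13]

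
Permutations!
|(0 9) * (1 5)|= |(0 9)(1 5)|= 2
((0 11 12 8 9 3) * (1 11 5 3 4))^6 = (12)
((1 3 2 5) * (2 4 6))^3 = ((1 3 4 6 2 5))^3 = (1 6)(2 3)(4 5)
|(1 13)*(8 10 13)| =|(1 8 10 13)| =4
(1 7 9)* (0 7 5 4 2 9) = (0 7)(1 5 4 2 9) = [7, 5, 9, 3, 2, 4, 6, 0, 8, 1]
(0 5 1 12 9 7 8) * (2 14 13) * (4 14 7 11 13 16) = (0 5 1 12 9 11 13 2 7 8)(4 14 16) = [5, 12, 7, 3, 14, 1, 6, 8, 0, 11, 10, 13, 9, 2, 16, 15, 4]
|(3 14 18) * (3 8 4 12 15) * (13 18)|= 8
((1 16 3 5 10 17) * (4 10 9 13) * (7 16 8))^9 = (1 10 13 5 16 8 17 4 9 3 7)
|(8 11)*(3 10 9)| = |(3 10 9)(8 11)| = 6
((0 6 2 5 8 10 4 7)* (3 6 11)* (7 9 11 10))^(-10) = ((0 10 4 9 11 3 6 2 5 8 7))^(-10) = (0 10 4 9 11 3 6 2 5 8 7)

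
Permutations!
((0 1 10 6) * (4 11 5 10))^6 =(0 6 10 5 11 4 1)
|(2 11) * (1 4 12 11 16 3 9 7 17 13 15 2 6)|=|(1 4 12 11 6)(2 16 3 9 7 17 13 15)|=40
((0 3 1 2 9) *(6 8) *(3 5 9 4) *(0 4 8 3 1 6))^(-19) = ((0 5 9 4 1 2 8)(3 6))^(-19) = (0 9 1 8 5 4 2)(3 6)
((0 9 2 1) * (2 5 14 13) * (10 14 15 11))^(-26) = (0 11 2 5 14)(1 15 13 9 10)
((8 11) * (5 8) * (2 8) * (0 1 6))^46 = ((0 1 6)(2 8 11 5))^46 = (0 1 6)(2 11)(5 8)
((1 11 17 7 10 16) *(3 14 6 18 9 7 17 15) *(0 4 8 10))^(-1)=((0 4 8 10 16 1 11 15 3 14 6 18 9 7))^(-1)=(0 7 9 18 6 14 3 15 11 1 16 10 8 4)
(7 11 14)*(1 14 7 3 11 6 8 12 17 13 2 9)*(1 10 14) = (2 9 10 14 3 11 7 6 8 12 17 13) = [0, 1, 9, 11, 4, 5, 8, 6, 12, 10, 14, 7, 17, 2, 3, 15, 16, 13]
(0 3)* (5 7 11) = [3, 1, 2, 0, 4, 7, 6, 11, 8, 9, 10, 5] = (0 3)(5 7 11)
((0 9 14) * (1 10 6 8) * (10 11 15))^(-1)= ((0 9 14)(1 11 15 10 6 8))^(-1)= (0 14 9)(1 8 6 10 15 11)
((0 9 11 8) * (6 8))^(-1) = ((0 9 11 6 8))^(-1) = (0 8 6 11 9)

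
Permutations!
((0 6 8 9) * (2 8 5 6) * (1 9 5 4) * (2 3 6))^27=((0 3 6 4 1 9)(2 8 5))^27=(0 4)(1 3)(6 9)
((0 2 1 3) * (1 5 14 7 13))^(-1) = ((0 2 5 14 7 13 1 3))^(-1) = (0 3 1 13 7 14 5 2)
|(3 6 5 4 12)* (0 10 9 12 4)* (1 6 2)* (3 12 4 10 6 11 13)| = |(0 6 5)(1 11 13 3 2)(4 10 9)| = 15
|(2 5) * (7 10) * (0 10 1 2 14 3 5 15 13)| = 21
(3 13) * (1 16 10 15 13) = (1 16 10 15 13 3) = [0, 16, 2, 1, 4, 5, 6, 7, 8, 9, 15, 11, 12, 3, 14, 13, 10]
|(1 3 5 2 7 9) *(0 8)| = |(0 8)(1 3 5 2 7 9)| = 6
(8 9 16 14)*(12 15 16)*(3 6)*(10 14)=(3 6)(8 9 12 15 16 10 14)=[0, 1, 2, 6, 4, 5, 3, 7, 9, 12, 14, 11, 15, 13, 8, 16, 10]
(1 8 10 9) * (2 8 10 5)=(1 10 9)(2 8 5)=[0, 10, 8, 3, 4, 2, 6, 7, 5, 1, 9]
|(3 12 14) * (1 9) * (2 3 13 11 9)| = 8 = |(1 2 3 12 14 13 11 9)|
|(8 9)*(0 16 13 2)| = 4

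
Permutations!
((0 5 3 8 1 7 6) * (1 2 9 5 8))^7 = ((0 8 2 9 5 3 1 7 6))^7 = (0 7 3 9 8 6 1 5 2)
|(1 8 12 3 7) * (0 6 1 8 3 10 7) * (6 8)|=|(0 8 12 10 7 6 1 3)|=8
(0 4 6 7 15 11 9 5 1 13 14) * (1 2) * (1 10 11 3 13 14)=[4, 14, 10, 13, 6, 2, 7, 15, 8, 5, 11, 9, 12, 1, 0, 3]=(0 4 6 7 15 3 13 1 14)(2 10 11 9 5)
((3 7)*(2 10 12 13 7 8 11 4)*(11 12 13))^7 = (2 11 8 7 10 4 12 3 13)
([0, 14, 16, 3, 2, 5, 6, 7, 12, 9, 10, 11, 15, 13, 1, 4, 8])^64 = (2 15 8)(4 12 16)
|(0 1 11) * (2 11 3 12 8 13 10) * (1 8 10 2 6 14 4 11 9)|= 13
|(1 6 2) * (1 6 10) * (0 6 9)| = 4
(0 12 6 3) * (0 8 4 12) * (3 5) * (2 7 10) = [0, 1, 7, 8, 12, 3, 5, 10, 4, 9, 2, 11, 6] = (2 7 10)(3 8 4 12 6 5)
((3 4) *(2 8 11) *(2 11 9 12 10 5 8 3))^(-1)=((2 3 4)(5 8 9 12 10))^(-1)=(2 4 3)(5 10 12 9 8)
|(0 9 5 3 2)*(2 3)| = 4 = |(0 9 5 2)|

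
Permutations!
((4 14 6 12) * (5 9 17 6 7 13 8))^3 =(4 13 9 12 7 5 6 14 8 17)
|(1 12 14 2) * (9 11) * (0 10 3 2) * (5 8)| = 14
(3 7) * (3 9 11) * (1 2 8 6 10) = [0, 2, 8, 7, 4, 5, 10, 9, 6, 11, 1, 3] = (1 2 8 6 10)(3 7 9 11)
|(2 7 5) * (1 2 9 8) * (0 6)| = 6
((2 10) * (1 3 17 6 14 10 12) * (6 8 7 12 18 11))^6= (18)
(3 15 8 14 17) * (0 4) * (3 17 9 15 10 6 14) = (17)(0 4)(3 10 6 14 9 15 8) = [4, 1, 2, 10, 0, 5, 14, 7, 3, 15, 6, 11, 12, 13, 9, 8, 16, 17]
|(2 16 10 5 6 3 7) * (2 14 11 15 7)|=|(2 16 10 5 6 3)(7 14 11 15)|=12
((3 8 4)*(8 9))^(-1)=(3 4 8 9)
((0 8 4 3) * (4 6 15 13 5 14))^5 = ((0 8 6 15 13 5 14 4 3))^5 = (0 5 8 14 6 4 15 3 13)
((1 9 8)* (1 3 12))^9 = ((1 9 8 3 12))^9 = (1 12 3 8 9)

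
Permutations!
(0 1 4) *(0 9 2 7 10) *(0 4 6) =(0 1 6)(2 7 10 4 9) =[1, 6, 7, 3, 9, 5, 0, 10, 8, 2, 4]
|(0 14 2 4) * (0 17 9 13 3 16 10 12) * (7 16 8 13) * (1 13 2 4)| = |(0 14 4 17 9 7 16 10 12)(1 13 3 8 2)| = 45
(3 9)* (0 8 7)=[8, 1, 2, 9, 4, 5, 6, 0, 7, 3]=(0 8 7)(3 9)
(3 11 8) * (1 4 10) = (1 4 10)(3 11 8) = [0, 4, 2, 11, 10, 5, 6, 7, 3, 9, 1, 8]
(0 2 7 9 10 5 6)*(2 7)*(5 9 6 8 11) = [7, 1, 2, 3, 4, 8, 0, 6, 11, 10, 9, 5] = (0 7 6)(5 8 11)(9 10)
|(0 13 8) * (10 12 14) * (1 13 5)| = 15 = |(0 5 1 13 8)(10 12 14)|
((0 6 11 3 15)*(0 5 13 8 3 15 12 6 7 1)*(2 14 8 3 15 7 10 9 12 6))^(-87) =((0 10 9 12 2 14 8 15 5 13 3 6 11 7 1))^(-87) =(0 12 8 13 11)(1 9 14 5 6)(2 15 3 7 10)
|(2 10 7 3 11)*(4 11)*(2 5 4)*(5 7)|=|(2 10 5 4 11 7 3)|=7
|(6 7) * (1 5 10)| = 6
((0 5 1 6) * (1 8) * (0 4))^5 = (0 4 6 1 8 5)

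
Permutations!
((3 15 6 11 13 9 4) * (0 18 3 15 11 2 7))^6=(0 4 18 15 3 6 11 2 13 7 9)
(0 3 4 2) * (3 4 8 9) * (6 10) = (0 4 2)(3 8 9)(6 10) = [4, 1, 0, 8, 2, 5, 10, 7, 9, 3, 6]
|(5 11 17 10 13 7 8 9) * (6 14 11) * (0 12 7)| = 12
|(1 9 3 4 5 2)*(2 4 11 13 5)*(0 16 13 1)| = 12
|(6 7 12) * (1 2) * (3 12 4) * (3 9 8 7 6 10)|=|(1 2)(3 12 10)(4 9 8 7)|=12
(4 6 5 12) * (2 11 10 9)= (2 11 10 9)(4 6 5 12)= [0, 1, 11, 3, 6, 12, 5, 7, 8, 2, 9, 10, 4]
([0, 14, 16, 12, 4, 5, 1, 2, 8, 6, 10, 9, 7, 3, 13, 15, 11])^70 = [0, 12, 6, 16, 4, 5, 3, 9, 8, 13, 10, 14, 11, 2, 7, 15, 1]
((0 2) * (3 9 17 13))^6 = ((0 2)(3 9 17 13))^6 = (3 17)(9 13)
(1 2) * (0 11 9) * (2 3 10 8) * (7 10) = (0 11 9)(1 3 7 10 8 2) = [11, 3, 1, 7, 4, 5, 6, 10, 2, 0, 8, 9]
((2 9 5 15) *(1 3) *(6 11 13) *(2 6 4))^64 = ((1 3)(2 9 5 15 6 11 13 4))^64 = (15)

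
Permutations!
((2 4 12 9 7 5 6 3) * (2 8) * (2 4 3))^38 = (2 8 12 7 6 3 4 9 5)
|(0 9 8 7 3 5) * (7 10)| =|(0 9 8 10 7 3 5)| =7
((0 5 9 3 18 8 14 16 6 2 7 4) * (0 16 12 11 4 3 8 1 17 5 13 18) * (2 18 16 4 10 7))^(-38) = (0 14 18 7 9 16 11 17)(1 3 8 6 10 5 13 12)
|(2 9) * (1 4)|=|(1 4)(2 9)|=2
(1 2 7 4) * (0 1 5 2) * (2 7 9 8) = (0 1)(2 9 8)(4 5 7) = [1, 0, 9, 3, 5, 7, 6, 4, 2, 8]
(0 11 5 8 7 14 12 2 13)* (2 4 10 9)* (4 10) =(0 11 5 8 7 14 12 10 9 2 13) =[11, 1, 13, 3, 4, 8, 6, 14, 7, 2, 9, 5, 10, 0, 12]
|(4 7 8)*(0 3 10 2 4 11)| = |(0 3 10 2 4 7 8 11)| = 8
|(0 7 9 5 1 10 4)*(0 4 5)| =3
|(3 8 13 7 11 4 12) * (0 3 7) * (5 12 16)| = 12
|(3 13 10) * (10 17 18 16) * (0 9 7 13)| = 9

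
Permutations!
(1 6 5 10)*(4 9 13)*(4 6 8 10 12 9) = [0, 8, 2, 3, 4, 12, 5, 7, 10, 13, 1, 11, 9, 6] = (1 8 10)(5 12 9 13 6)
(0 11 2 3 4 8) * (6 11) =(0 6 11 2 3 4 8) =[6, 1, 3, 4, 8, 5, 11, 7, 0, 9, 10, 2]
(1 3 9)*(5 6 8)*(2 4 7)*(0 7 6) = [7, 3, 4, 9, 6, 0, 8, 2, 5, 1] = (0 7 2 4 6 8 5)(1 3 9)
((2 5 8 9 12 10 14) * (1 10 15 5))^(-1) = ((1 10 14 2)(5 8 9 12 15))^(-1) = (1 2 14 10)(5 15 12 9 8)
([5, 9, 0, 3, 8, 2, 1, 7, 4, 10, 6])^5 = [2, 9, 5, 3, 8, 0, 1, 7, 4, 10, 6]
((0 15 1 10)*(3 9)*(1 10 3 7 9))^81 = (15)(1 3)(7 9)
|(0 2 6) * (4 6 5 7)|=|(0 2 5 7 4 6)|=6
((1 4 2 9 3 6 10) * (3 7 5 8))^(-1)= ((1 4 2 9 7 5 8 3 6 10))^(-1)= (1 10 6 3 8 5 7 9 2 4)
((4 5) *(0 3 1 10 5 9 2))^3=((0 3 1 10 5 4 9 2))^3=(0 10 9 3 5 2 1 4)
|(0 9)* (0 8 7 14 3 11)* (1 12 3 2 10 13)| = |(0 9 8 7 14 2 10 13 1 12 3 11)| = 12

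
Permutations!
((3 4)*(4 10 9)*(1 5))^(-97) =((1 5)(3 10 9 4))^(-97) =(1 5)(3 4 9 10)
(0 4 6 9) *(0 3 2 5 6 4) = (2 5 6 9 3) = [0, 1, 5, 2, 4, 6, 9, 7, 8, 3]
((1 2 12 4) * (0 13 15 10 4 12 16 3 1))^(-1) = ((0 13 15 10 4)(1 2 16 3))^(-1) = (0 4 10 15 13)(1 3 16 2)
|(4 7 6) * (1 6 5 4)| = 6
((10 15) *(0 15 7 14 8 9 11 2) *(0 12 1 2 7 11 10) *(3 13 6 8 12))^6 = ((0 15)(1 2 3 13 6 8 9 10 11 7 14 12))^6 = (15)(1 9)(2 10)(3 11)(6 14)(7 13)(8 12)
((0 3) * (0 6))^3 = (6)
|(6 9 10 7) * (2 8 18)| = |(2 8 18)(6 9 10 7)| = 12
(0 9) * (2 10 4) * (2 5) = (0 9)(2 10 4 5) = [9, 1, 10, 3, 5, 2, 6, 7, 8, 0, 4]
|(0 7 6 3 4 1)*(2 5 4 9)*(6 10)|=10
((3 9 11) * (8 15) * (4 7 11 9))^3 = (3 11 7 4)(8 15)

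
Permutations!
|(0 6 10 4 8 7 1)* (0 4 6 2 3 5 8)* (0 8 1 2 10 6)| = |(0 10)(1 4 8 7 2 3 5)| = 14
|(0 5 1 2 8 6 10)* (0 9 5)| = |(1 2 8 6 10 9 5)| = 7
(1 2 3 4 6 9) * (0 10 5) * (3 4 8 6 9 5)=(0 10 3 8 6 5)(1 2 4 9)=[10, 2, 4, 8, 9, 0, 5, 7, 6, 1, 3]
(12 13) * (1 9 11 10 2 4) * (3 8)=(1 9 11 10 2 4)(3 8)(12 13)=[0, 9, 4, 8, 1, 5, 6, 7, 3, 11, 2, 10, 13, 12]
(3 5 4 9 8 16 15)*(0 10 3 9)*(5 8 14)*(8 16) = [10, 1, 2, 16, 0, 4, 6, 7, 8, 14, 3, 11, 12, 13, 5, 9, 15] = (0 10 3 16 15 9 14 5 4)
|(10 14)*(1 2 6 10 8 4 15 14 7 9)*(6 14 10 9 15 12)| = |(1 2 14 8 4 12 6 9)(7 15 10)| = 24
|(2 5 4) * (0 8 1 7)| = |(0 8 1 7)(2 5 4)| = 12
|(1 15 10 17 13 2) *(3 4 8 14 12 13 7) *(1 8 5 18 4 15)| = 15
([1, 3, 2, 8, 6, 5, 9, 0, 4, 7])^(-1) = (0 7 9 6 4 8 3 1)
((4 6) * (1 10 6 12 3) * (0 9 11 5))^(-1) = (0 5 11 9)(1 3 12 4 6 10)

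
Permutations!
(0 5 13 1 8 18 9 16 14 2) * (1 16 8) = [5, 1, 0, 3, 4, 13, 6, 7, 18, 8, 10, 11, 12, 16, 2, 15, 14, 17, 9] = (0 5 13 16 14 2)(8 18 9)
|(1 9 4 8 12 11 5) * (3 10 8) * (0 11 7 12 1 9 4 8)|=18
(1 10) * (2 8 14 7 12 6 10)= (1 2 8 14 7 12 6 10)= [0, 2, 8, 3, 4, 5, 10, 12, 14, 9, 1, 11, 6, 13, 7]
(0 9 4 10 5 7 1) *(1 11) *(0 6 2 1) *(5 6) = [9, 5, 1, 3, 10, 7, 2, 11, 8, 4, 6, 0] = (0 9 4 10 6 2 1 5 7 11)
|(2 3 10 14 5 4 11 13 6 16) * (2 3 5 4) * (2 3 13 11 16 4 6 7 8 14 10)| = |(2 5 3)(4 16 13 7 8 14 6)| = 21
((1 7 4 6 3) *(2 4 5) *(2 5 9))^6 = (1 3 6 4 2 9 7)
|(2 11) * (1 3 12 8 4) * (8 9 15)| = 14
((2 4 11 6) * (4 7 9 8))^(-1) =(2 6 11 4 8 9 7)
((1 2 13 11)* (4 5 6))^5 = (1 2 13 11)(4 6 5)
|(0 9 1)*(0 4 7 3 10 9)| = 6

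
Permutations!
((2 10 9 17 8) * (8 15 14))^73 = (2 17 8 9 14 10 15)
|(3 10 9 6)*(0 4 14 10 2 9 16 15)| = |(0 4 14 10 16 15)(2 9 6 3)| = 12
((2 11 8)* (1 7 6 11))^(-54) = ((1 7 6 11 8 2))^(-54) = (11)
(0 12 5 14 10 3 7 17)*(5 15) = (0 12 15 5 14 10 3 7 17) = [12, 1, 2, 7, 4, 14, 6, 17, 8, 9, 3, 11, 15, 13, 10, 5, 16, 0]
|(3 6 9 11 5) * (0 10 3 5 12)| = |(0 10 3 6 9 11 12)| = 7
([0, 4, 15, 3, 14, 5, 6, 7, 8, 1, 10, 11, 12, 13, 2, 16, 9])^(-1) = [0, 9, 14, 3, 1, 5, 6, 7, 8, 16, 10, 11, 12, 13, 4, 2, 15]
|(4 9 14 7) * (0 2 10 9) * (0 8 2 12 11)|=21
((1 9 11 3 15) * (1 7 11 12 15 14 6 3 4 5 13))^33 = (1 4 15)(5 7 9)(11 12 13)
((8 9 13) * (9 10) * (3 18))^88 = (18)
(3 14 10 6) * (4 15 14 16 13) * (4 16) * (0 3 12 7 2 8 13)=[3, 1, 8, 4, 15, 5, 12, 2, 13, 9, 6, 11, 7, 16, 10, 14, 0]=(0 3 4 15 14 10 6 12 7 2 8 13 16)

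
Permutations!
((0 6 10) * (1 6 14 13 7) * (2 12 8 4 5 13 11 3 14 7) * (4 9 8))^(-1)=(0 10 6 1 7)(2 13 5 4 12)(3 11 14)(8 9)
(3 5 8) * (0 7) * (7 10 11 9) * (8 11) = (0 10 8 3 5 11 9 7) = [10, 1, 2, 5, 4, 11, 6, 0, 3, 7, 8, 9]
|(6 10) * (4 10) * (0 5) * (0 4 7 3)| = |(0 5 4 10 6 7 3)| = 7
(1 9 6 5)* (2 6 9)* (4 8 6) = (9)(1 2 4 8 6 5) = [0, 2, 4, 3, 8, 1, 5, 7, 6, 9]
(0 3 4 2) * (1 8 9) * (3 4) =(0 4 2)(1 8 9) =[4, 8, 0, 3, 2, 5, 6, 7, 9, 1]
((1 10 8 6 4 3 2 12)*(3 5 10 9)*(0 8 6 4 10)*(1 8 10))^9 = (0 4 12 3 1 10 5 8 2 9 6)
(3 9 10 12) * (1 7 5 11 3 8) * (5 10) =(1 7 10 12 8)(3 9 5 11) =[0, 7, 2, 9, 4, 11, 6, 10, 1, 5, 12, 3, 8]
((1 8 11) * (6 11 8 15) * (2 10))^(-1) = ((1 15 6 11)(2 10))^(-1) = (1 11 6 15)(2 10)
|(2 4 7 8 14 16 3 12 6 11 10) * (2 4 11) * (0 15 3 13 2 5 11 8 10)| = |(0 15 3 12 6 5 11)(2 8 14 16 13)(4 7 10)| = 105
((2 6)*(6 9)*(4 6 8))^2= ((2 9 8 4 6))^2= (2 8 6 9 4)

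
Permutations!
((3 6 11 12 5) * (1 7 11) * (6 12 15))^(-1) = ((1 7 11 15 6)(3 12 5))^(-1) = (1 6 15 11 7)(3 5 12)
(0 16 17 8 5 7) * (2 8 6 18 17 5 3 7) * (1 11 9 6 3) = [16, 11, 8, 7, 4, 2, 18, 0, 1, 6, 10, 9, 12, 13, 14, 15, 5, 3, 17] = (0 16 5 2 8 1 11 9 6 18 17 3 7)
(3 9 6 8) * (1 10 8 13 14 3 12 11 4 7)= (1 10 8 12 11 4 7)(3 9 6 13 14)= [0, 10, 2, 9, 7, 5, 13, 1, 12, 6, 8, 4, 11, 14, 3]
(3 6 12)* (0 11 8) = [11, 1, 2, 6, 4, 5, 12, 7, 0, 9, 10, 8, 3] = (0 11 8)(3 6 12)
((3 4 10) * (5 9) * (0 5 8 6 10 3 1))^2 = ((0 5 9 8 6 10 1)(3 4))^2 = (0 9 6 1 5 8 10)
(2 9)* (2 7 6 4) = (2 9 7 6 4) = [0, 1, 9, 3, 2, 5, 4, 6, 8, 7]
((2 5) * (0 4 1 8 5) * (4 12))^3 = ((0 12 4 1 8 5 2))^3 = (0 1 2 4 5 12 8)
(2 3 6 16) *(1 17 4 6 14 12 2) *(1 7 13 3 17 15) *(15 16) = (1 16 7 13 3 14 12 2 17 4 6 15) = [0, 16, 17, 14, 6, 5, 15, 13, 8, 9, 10, 11, 2, 3, 12, 1, 7, 4]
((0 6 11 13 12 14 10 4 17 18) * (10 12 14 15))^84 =((0 6 11 13 14 12 15 10 4 17 18))^84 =(0 10 13 18 15 11 17 12 6 4 14)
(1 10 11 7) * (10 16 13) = (1 16 13 10 11 7) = [0, 16, 2, 3, 4, 5, 6, 1, 8, 9, 11, 7, 12, 10, 14, 15, 13]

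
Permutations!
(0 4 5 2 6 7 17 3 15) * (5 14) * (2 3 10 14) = (0 4 2 6 7 17 10 14 5 3 15) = [4, 1, 6, 15, 2, 3, 7, 17, 8, 9, 14, 11, 12, 13, 5, 0, 16, 10]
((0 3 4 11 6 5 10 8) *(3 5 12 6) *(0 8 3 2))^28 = ((0 5 10 3 4 11 2)(6 12))^28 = (12)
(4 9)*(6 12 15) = (4 9)(6 12 15) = [0, 1, 2, 3, 9, 5, 12, 7, 8, 4, 10, 11, 15, 13, 14, 6]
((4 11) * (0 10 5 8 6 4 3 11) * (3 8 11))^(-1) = (0 4 6 8 11 5 10) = ((0 10 5 11 8 6 4))^(-1)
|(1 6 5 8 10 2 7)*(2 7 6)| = |(1 2 6 5 8 10 7)| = 7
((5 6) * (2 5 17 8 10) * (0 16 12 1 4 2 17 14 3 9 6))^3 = (17)(0 1 5 12 2 16 4)(3 14 6 9)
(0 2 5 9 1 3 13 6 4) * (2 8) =[8, 3, 5, 13, 0, 9, 4, 7, 2, 1, 10, 11, 12, 6] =(0 8 2 5 9 1 3 13 6 4)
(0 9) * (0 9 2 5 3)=(9)(0 2 5 3)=[2, 1, 5, 0, 4, 3, 6, 7, 8, 9]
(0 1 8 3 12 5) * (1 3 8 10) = [3, 10, 2, 12, 4, 0, 6, 7, 8, 9, 1, 11, 5] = (0 3 12 5)(1 10)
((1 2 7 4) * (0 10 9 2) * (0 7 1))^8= (0 10 9 2 1 7 4)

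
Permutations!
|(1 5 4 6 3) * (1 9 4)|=4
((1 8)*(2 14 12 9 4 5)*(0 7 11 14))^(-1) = (0 2 5 4 9 12 14 11 7)(1 8)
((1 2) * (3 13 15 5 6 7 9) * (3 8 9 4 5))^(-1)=(1 2)(3 15 13)(4 7 6 5)(8 9)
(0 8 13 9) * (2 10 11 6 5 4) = (0 8 13 9)(2 10 11 6 5 4) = [8, 1, 10, 3, 2, 4, 5, 7, 13, 0, 11, 6, 12, 9]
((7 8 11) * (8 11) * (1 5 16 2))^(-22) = (1 16)(2 5)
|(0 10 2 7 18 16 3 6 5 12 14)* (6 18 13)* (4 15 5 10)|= |(0 4 15 5 12 14)(2 7 13 6 10)(3 18 16)|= 30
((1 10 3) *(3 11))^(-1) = (1 3 11 10)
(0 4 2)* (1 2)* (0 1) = (0 4)(1 2) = [4, 2, 1, 3, 0]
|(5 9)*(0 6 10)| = |(0 6 10)(5 9)| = 6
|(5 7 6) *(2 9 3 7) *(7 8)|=|(2 9 3 8 7 6 5)|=7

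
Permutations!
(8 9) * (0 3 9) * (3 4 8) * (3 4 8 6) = (0 8)(3 9 4 6) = [8, 1, 2, 9, 6, 5, 3, 7, 0, 4]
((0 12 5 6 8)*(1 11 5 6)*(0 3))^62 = ((0 12 6 8 3)(1 11 5))^62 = (0 6 3 12 8)(1 5 11)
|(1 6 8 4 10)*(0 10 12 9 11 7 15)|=|(0 10 1 6 8 4 12 9 11 7 15)|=11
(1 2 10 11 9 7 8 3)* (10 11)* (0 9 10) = (0 9 7 8 3 1 2 11 10) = [9, 2, 11, 1, 4, 5, 6, 8, 3, 7, 0, 10]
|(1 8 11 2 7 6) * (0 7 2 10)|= 7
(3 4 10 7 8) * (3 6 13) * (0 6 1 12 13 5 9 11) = (0 6 5 9 11)(1 12 13 3 4 10 7 8) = [6, 12, 2, 4, 10, 9, 5, 8, 1, 11, 7, 0, 13, 3]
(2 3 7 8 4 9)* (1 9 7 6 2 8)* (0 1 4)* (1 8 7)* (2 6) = [8, 9, 3, 2, 1, 5, 6, 4, 0, 7] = (0 8)(1 9 7 4)(2 3)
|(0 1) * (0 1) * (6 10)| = |(6 10)| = 2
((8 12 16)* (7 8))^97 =((7 8 12 16))^97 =(7 8 12 16)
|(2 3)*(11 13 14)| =6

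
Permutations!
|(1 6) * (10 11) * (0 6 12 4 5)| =|(0 6 1 12 4 5)(10 11)| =6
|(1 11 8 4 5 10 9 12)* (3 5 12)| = 20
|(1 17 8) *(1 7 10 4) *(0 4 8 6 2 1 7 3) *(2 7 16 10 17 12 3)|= 9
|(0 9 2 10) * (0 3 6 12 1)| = 8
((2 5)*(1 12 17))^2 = (1 17 12)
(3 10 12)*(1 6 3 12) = (12)(1 6 3 10) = [0, 6, 2, 10, 4, 5, 3, 7, 8, 9, 1, 11, 12]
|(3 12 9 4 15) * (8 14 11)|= 15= |(3 12 9 4 15)(8 14 11)|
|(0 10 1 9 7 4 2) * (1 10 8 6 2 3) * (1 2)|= 9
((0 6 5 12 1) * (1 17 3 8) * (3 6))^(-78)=(0 8)(1 3)(5 17)(6 12)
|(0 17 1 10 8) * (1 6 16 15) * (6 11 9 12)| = 11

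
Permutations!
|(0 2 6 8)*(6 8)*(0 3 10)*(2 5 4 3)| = |(0 5 4 3 10)(2 8)| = 10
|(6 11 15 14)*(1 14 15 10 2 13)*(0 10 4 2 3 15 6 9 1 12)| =|(0 10 3 15 6 11 4 2 13 12)(1 14 9)| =30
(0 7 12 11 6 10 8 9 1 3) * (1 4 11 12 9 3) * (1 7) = (12)(0 1 7 9 4 11 6 10 8 3) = [1, 7, 2, 0, 11, 5, 10, 9, 3, 4, 8, 6, 12]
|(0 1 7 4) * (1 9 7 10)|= 4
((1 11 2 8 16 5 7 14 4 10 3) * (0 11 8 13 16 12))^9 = ((0 11 2 13 16 5 7 14 4 10 3 1 8 12))^9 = (0 10 16 12 4 13 8 14 2 1 7 11 3 5)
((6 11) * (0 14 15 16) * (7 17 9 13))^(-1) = ((0 14 15 16)(6 11)(7 17 9 13))^(-1) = (0 16 15 14)(6 11)(7 13 9 17)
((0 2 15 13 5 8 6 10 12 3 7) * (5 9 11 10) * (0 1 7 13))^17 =((0 2 15)(1 7)(3 13 9 11 10 12)(5 8 6))^17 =(0 15 2)(1 7)(3 12 10 11 9 13)(5 6 8)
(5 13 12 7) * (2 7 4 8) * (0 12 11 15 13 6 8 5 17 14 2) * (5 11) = (0 12 4 11 15 13 5 6 8)(2 7 17 14) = [12, 1, 7, 3, 11, 6, 8, 17, 0, 9, 10, 15, 4, 5, 2, 13, 16, 14]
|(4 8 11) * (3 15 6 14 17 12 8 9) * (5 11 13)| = |(3 15 6 14 17 12 8 13 5 11 4 9)| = 12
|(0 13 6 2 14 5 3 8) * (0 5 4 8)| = |(0 13 6 2 14 4 8 5 3)| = 9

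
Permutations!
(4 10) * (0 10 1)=[10, 0, 2, 3, 1, 5, 6, 7, 8, 9, 4]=(0 10 4 1)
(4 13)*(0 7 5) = (0 7 5)(4 13) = [7, 1, 2, 3, 13, 0, 6, 5, 8, 9, 10, 11, 12, 4]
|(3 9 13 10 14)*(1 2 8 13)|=8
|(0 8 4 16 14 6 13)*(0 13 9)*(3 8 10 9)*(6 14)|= |(0 10 9)(3 8 4 16 6)|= 15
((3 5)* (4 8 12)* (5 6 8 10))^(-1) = (3 5 10 4 12 8 6)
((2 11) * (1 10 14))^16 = ((1 10 14)(2 11))^16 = (1 10 14)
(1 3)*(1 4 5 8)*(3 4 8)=(1 4 5 3 8)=[0, 4, 2, 8, 5, 3, 6, 7, 1]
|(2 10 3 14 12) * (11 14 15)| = |(2 10 3 15 11 14 12)| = 7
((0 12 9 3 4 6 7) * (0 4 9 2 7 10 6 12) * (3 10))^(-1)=(2 12 4 7)(3 6 10 9)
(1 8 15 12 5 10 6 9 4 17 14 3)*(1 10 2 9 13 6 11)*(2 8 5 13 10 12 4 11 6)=(1 5 8 15 4 17 14 3 12 13 2 9 11)(6 10)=[0, 5, 9, 12, 17, 8, 10, 7, 15, 11, 6, 1, 13, 2, 3, 4, 16, 14]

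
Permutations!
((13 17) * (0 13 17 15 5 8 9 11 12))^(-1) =(17)(0 12 11 9 8 5 15 13)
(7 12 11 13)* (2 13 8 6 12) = [0, 1, 13, 3, 4, 5, 12, 2, 6, 9, 10, 8, 11, 7] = (2 13 7)(6 12 11 8)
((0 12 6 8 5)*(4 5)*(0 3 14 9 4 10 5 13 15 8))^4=((0 12 6)(3 14 9 4 13 15 8 10 5))^4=(0 12 6)(3 13 5 4 10 9 8 14 15)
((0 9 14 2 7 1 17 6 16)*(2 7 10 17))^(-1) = ((0 9 14 7 1 2 10 17 6 16))^(-1) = (0 16 6 17 10 2 1 7 14 9)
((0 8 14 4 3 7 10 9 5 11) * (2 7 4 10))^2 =((0 8 14 10 9 5 11)(2 7)(3 4))^2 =(0 14 9 11 8 10 5)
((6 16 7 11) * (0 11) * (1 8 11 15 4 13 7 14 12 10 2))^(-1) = ((0 15 4 13 7)(1 8 11 6 16 14 12 10 2))^(-1) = (0 7 13 4 15)(1 2 10 12 14 16 6 11 8)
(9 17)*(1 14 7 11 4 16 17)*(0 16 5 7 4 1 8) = (0 16 17 9 8)(1 14 4 5 7 11) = [16, 14, 2, 3, 5, 7, 6, 11, 0, 8, 10, 1, 12, 13, 4, 15, 17, 9]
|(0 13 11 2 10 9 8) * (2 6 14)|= 9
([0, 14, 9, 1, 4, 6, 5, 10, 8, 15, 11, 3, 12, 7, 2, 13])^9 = (1 3 11 10 7 13 15 9 2 14)(5 6)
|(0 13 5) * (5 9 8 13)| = 6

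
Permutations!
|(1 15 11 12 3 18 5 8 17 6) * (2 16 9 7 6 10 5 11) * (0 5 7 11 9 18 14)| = 17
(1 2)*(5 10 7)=[0, 2, 1, 3, 4, 10, 6, 5, 8, 9, 7]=(1 2)(5 10 7)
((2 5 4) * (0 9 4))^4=(0 5 2 4 9)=((0 9 4 2 5))^4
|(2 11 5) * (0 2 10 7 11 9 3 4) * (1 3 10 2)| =|(0 1 3 4)(2 9 10 7 11 5)| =12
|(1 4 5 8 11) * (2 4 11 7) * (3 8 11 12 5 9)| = |(1 12 5 11)(2 4 9 3 8 7)| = 12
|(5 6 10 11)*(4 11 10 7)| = |(4 11 5 6 7)| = 5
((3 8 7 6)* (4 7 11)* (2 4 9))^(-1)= ((2 4 7 6 3 8 11 9))^(-1)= (2 9 11 8 3 6 7 4)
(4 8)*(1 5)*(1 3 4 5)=(3 4 8 5)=[0, 1, 2, 4, 8, 3, 6, 7, 5]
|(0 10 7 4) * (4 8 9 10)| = |(0 4)(7 8 9 10)| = 4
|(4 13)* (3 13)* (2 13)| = |(2 13 4 3)| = 4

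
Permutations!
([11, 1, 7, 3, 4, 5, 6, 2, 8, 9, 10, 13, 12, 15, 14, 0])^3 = (0 15 13 11)(2 7)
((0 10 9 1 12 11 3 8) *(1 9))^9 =(0 1 11 8 10 12 3)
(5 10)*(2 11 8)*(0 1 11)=(0 1 11 8 2)(5 10)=[1, 11, 0, 3, 4, 10, 6, 7, 2, 9, 5, 8]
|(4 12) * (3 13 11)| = |(3 13 11)(4 12)| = 6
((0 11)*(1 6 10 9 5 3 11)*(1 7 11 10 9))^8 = (0 11 7)(1 9 3)(5 10 6)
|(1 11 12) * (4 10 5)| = |(1 11 12)(4 10 5)| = 3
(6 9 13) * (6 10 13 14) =(6 9 14)(10 13) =[0, 1, 2, 3, 4, 5, 9, 7, 8, 14, 13, 11, 12, 10, 6]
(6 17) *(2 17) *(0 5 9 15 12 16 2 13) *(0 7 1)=(0 5 9 15 12 16 2 17 6 13 7 1)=[5, 0, 17, 3, 4, 9, 13, 1, 8, 15, 10, 11, 16, 7, 14, 12, 2, 6]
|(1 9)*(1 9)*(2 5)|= |(9)(2 5)|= 2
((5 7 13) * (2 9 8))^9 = (13)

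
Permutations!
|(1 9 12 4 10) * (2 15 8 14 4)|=9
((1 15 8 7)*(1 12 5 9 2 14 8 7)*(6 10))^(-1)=((1 15 7 12 5 9 2 14 8)(6 10))^(-1)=(1 8 14 2 9 5 12 7 15)(6 10)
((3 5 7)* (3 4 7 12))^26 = (3 12 5) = ((3 5 12)(4 7))^26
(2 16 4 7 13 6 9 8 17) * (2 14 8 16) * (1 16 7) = (1 16 4)(6 9 7 13)(8 17 14) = [0, 16, 2, 3, 1, 5, 9, 13, 17, 7, 10, 11, 12, 6, 8, 15, 4, 14]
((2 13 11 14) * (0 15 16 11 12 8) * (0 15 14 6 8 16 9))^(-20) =(0 2 12 11 8 9 14 13 16 6 15)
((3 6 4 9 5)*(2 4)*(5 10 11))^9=(2 4 9 10 11 5 3 6)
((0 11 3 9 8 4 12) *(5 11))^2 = (0 11 9 4)(3 8 12 5)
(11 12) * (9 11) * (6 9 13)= (6 9 11 12 13)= [0, 1, 2, 3, 4, 5, 9, 7, 8, 11, 10, 12, 13, 6]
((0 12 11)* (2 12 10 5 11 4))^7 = ((0 10 5 11)(2 12 4))^7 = (0 11 5 10)(2 12 4)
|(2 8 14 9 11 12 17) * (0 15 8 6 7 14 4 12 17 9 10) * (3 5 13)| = 39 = |(0 15 8 4 12 9 11 17 2 6 7 14 10)(3 5 13)|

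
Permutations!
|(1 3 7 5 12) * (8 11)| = |(1 3 7 5 12)(8 11)| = 10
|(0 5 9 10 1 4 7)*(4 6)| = 8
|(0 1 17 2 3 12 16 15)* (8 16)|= 9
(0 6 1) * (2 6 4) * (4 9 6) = (0 9 6 1)(2 4) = [9, 0, 4, 3, 2, 5, 1, 7, 8, 6]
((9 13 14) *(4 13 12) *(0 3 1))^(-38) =((0 3 1)(4 13 14 9 12))^(-38) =(0 3 1)(4 14 12 13 9)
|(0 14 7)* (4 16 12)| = |(0 14 7)(4 16 12)| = 3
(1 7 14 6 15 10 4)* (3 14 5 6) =[0, 7, 2, 14, 1, 6, 15, 5, 8, 9, 4, 11, 12, 13, 3, 10] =(1 7 5 6 15 10 4)(3 14)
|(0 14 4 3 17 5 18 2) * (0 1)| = |(0 14 4 3 17 5 18 2 1)| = 9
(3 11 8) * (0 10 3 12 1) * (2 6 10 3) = (0 3 11 8 12 1)(2 6 10) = [3, 0, 6, 11, 4, 5, 10, 7, 12, 9, 2, 8, 1]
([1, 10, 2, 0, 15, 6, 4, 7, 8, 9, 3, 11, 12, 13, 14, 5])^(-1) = (0 3 10 1)(4 6 5 15)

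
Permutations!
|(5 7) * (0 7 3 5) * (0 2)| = |(0 7 2)(3 5)| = 6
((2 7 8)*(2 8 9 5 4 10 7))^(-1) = (4 5 9 7 10)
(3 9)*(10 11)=(3 9)(10 11)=[0, 1, 2, 9, 4, 5, 6, 7, 8, 3, 11, 10]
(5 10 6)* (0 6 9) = (0 6 5 10 9) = [6, 1, 2, 3, 4, 10, 5, 7, 8, 0, 9]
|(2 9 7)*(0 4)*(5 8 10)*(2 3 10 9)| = 6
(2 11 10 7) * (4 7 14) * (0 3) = (0 3)(2 11 10 14 4 7) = [3, 1, 11, 0, 7, 5, 6, 2, 8, 9, 14, 10, 12, 13, 4]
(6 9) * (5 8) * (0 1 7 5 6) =[1, 7, 2, 3, 4, 8, 9, 5, 6, 0] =(0 1 7 5 8 6 9)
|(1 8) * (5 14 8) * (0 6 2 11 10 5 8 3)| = |(0 6 2 11 10 5 14 3)(1 8)| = 8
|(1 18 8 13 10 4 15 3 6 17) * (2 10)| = |(1 18 8 13 2 10 4 15 3 6 17)| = 11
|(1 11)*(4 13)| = 2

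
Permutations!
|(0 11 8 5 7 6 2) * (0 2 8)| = 4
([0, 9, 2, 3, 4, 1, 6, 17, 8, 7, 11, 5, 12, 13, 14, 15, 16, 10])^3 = [0, 17, 2, 3, 4, 7, 6, 11, 8, 10, 1, 9, 12, 13, 14, 15, 16, 5]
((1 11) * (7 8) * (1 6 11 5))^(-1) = ((1 5)(6 11)(7 8))^(-1) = (1 5)(6 11)(7 8)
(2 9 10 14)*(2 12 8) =[0, 1, 9, 3, 4, 5, 6, 7, 2, 10, 14, 11, 8, 13, 12] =(2 9 10 14 12 8)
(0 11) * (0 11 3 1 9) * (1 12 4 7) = (0 3 12 4 7 1 9) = [3, 9, 2, 12, 7, 5, 6, 1, 8, 0, 10, 11, 4]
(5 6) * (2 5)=(2 5 6)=[0, 1, 5, 3, 4, 6, 2]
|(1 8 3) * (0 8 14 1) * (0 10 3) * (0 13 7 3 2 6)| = 8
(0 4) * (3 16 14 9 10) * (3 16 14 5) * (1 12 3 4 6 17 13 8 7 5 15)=(0 6 17 13 8 7 5 4)(1 12 3 14 9 10 16 15)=[6, 12, 2, 14, 0, 4, 17, 5, 7, 10, 16, 11, 3, 8, 9, 1, 15, 13]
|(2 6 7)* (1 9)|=|(1 9)(2 6 7)|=6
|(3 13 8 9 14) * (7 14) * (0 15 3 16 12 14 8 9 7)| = 30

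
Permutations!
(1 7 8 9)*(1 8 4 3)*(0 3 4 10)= [3, 7, 2, 1, 4, 5, 6, 10, 9, 8, 0]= (0 3 1 7 10)(8 9)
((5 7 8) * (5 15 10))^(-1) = (5 10 15 8 7)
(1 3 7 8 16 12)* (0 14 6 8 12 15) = (0 14 6 8 16 15)(1 3 7 12) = [14, 3, 2, 7, 4, 5, 8, 12, 16, 9, 10, 11, 1, 13, 6, 0, 15]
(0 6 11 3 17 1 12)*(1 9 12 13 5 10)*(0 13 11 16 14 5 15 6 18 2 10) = [18, 11, 10, 17, 4, 0, 16, 7, 8, 12, 1, 3, 13, 15, 5, 6, 14, 9, 2] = (0 18 2 10 1 11 3 17 9 12 13 15 6 16 14 5)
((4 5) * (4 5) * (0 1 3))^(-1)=(5)(0 3 1)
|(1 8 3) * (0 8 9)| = |(0 8 3 1 9)| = 5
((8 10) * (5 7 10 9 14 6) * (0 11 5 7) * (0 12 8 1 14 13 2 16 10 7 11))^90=(1 8)(2 11)(5 16)(6 13)(9 14)(10 12)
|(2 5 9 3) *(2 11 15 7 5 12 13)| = |(2 12 13)(3 11 15 7 5 9)| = 6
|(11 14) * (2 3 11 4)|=|(2 3 11 14 4)|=5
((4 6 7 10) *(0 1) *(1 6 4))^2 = (0 7 1 6 10)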